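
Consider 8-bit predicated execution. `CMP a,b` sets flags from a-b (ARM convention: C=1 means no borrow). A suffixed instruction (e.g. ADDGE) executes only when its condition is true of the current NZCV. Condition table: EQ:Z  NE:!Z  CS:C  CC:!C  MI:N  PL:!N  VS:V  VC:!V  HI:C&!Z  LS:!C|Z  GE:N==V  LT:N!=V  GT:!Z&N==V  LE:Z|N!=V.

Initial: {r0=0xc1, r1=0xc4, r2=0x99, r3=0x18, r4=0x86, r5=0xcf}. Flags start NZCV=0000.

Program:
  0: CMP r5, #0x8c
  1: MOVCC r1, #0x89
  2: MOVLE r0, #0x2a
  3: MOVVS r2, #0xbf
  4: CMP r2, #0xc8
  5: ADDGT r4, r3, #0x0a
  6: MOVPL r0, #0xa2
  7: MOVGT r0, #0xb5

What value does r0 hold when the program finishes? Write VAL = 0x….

[0] flags=0010 → (cmp)
[1] flags=0010 CC?F → skip
[2] flags=0010 LE?F → skip
[3] flags=0010 VS?F → skip
[4] flags=1000 → (cmp)
[5] flags=1000 GT?F → skip
[6] flags=1000 PL?F → skip
[7] flags=1000 GT?F → skip

VAL = 0xc1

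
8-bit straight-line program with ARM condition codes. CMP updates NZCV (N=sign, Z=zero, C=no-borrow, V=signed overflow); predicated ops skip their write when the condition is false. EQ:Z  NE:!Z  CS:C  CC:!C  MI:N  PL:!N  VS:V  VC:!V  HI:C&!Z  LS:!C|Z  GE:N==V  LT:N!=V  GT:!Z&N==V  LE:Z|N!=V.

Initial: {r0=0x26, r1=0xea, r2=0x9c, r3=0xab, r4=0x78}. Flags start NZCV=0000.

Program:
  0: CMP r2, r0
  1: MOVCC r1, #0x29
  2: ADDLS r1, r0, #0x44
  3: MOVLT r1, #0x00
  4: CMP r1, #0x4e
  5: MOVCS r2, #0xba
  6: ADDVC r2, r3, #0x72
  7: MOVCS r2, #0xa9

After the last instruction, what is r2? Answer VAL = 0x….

VAL = 0x1d

0: ✓ CMP  NZCV=0011
1: · MOVCC
2: · ADDLS
3: ✓ MOVLT  r1←0x00
4: ✓ CMP  NZCV=1000
5: · MOVCS
6: ✓ ADDVC  r2←0x1d
7: · MOVCS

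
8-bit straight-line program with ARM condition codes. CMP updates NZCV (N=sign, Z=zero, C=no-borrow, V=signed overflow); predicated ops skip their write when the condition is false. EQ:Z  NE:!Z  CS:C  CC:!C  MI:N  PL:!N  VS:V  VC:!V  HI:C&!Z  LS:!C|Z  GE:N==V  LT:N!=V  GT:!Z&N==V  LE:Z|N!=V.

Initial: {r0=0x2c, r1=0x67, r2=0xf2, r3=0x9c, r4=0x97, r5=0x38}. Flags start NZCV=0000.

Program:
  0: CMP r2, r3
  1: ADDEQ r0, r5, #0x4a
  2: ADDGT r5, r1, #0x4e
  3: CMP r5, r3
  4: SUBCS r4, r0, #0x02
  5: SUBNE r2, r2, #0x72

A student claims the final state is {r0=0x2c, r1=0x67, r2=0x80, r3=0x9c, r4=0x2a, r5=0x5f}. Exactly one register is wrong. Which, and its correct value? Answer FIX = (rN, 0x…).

FIX = (r5, 0xb5)

0: ✓ CMP  NZCV=0010
1: · ADDEQ
2: ✓ ADDGT  r5←0xb5
3: ✓ CMP  NZCV=0010
4: ✓ SUBCS  r4←0x2a
5: ✓ SUBNE  r2←0x80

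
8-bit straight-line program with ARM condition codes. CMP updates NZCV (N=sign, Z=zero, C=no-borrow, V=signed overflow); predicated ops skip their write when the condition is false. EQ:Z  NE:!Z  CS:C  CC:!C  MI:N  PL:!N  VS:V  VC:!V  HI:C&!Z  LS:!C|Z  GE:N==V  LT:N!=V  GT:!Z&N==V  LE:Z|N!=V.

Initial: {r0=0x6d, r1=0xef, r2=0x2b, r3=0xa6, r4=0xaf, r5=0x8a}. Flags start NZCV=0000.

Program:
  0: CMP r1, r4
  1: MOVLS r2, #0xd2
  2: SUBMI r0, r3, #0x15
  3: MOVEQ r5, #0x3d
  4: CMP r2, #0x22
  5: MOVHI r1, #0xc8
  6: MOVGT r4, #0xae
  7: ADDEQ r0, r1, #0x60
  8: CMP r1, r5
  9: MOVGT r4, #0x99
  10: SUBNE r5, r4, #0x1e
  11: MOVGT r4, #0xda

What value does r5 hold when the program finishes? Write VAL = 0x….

VAL = 0x7b

[0] flags=0010 → (cmp)
[1] flags=0010 LS?F → skip
[2] flags=0010 MI?F → skip
[3] flags=0010 EQ?F → skip
[4] flags=0010 → (cmp)
[5] flags=0010 HI?T → r1=0xc8
[6] flags=0010 GT?T → r4=0xae
[7] flags=0010 EQ?F → skip
[8] flags=0010 → (cmp)
[9] flags=0010 GT?T → r4=0x99
[10] flags=0010 NE?T → r5=0x7b
[11] flags=0010 GT?T → r4=0xda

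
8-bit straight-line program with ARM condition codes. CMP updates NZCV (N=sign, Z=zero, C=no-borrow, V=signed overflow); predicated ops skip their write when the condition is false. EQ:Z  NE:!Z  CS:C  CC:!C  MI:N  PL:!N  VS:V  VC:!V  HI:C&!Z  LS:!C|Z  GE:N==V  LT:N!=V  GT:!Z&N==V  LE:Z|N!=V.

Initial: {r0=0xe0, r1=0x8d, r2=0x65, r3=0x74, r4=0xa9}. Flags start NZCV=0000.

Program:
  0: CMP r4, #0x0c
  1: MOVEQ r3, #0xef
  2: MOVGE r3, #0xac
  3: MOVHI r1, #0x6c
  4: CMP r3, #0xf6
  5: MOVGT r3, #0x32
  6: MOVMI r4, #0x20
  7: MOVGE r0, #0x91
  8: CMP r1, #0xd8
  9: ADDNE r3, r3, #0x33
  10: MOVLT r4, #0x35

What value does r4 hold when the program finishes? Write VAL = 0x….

0: ✓ CMP  NZCV=1010
1: · MOVEQ
2: · MOVGE
3: ✓ MOVHI  r1←0x6c
4: ✓ CMP  NZCV=0000
5: ✓ MOVGT  r3←0x32
6: · MOVMI
7: ✓ MOVGE  r0←0x91
8: ✓ CMP  NZCV=1001
9: ✓ ADDNE  r3←0x65
10: · MOVLT

VAL = 0xa9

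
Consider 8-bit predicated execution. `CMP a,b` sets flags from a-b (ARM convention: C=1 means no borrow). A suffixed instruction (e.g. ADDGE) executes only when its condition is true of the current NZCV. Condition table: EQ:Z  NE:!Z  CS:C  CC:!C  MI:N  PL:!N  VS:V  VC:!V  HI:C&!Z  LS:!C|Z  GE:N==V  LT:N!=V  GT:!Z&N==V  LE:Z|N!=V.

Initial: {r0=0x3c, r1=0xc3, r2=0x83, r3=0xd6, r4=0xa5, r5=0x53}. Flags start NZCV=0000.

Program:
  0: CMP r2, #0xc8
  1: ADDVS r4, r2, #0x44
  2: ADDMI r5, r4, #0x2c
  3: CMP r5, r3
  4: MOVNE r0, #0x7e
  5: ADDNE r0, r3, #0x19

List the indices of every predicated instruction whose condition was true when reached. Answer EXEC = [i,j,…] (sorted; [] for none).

EXEC = [2,4,5]

0: ✓ CMP  NZCV=1000
1: · ADDVS
2: ✓ ADDMI  r5←0xd1
3: ✓ CMP  NZCV=1000
4: ✓ MOVNE  r0←0x7e
5: ✓ ADDNE  r0←0xef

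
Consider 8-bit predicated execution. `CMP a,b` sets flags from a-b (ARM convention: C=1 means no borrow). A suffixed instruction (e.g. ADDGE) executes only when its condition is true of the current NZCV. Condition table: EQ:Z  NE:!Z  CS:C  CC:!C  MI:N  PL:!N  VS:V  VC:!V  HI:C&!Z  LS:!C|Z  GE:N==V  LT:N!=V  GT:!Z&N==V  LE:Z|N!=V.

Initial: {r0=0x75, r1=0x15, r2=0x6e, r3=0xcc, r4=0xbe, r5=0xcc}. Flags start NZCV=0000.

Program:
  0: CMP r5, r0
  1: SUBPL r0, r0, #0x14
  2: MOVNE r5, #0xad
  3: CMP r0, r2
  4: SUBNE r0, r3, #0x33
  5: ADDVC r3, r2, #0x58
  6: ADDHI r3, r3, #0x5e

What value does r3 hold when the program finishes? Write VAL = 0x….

[0] flags=0011 → (cmp)
[1] flags=0011 PL?T → r0=0x61
[2] flags=0011 NE?T → r5=0xad
[3] flags=1000 → (cmp)
[4] flags=1000 NE?T → r0=0x99
[5] flags=1000 VC?T → r3=0xc6
[6] flags=1000 HI?F → skip

VAL = 0xc6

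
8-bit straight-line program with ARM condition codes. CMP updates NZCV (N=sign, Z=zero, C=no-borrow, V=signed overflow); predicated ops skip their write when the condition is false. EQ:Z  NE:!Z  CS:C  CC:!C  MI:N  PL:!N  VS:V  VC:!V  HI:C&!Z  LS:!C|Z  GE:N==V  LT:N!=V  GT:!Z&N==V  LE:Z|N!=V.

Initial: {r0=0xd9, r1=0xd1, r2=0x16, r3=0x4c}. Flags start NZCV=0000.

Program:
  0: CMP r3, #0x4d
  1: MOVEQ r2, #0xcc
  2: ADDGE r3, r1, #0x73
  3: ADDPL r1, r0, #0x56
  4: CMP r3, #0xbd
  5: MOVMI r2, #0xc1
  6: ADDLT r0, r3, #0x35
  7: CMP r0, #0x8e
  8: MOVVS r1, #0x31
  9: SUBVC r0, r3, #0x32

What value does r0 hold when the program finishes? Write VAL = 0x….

[0] flags=1000 → (cmp)
[1] flags=1000 EQ?F → skip
[2] flags=1000 GE?F → skip
[3] flags=1000 PL?F → skip
[4] flags=1001 → (cmp)
[5] flags=1001 MI?T → r2=0xc1
[6] flags=1001 LT?F → skip
[7] flags=0010 → (cmp)
[8] flags=0010 VS?F → skip
[9] flags=0010 VC?T → r0=0x1a

VAL = 0x1a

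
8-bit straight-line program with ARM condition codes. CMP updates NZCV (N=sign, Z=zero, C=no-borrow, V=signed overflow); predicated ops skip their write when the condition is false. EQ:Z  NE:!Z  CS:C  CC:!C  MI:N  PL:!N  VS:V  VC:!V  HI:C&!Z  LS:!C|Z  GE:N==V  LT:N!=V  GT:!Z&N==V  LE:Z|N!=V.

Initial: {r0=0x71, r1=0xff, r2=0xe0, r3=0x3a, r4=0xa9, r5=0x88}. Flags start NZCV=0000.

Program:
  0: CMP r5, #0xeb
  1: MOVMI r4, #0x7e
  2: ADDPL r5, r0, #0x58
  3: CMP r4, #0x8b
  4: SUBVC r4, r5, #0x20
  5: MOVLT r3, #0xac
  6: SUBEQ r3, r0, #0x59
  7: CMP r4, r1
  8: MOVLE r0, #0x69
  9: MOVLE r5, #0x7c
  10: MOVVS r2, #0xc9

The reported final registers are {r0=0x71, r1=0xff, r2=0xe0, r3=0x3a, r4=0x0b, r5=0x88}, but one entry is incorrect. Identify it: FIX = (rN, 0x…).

0: ✓ CMP  NZCV=1000
1: ✓ MOVMI  r4←0x7e
2: · ADDPL
3: ✓ CMP  NZCV=1001
4: · SUBVC
5: · MOVLT
6: · SUBEQ
7: ✓ CMP  NZCV=0000
8: · MOVLE
9: · MOVLE
10: · MOVVS

FIX = (r4, 0x7e)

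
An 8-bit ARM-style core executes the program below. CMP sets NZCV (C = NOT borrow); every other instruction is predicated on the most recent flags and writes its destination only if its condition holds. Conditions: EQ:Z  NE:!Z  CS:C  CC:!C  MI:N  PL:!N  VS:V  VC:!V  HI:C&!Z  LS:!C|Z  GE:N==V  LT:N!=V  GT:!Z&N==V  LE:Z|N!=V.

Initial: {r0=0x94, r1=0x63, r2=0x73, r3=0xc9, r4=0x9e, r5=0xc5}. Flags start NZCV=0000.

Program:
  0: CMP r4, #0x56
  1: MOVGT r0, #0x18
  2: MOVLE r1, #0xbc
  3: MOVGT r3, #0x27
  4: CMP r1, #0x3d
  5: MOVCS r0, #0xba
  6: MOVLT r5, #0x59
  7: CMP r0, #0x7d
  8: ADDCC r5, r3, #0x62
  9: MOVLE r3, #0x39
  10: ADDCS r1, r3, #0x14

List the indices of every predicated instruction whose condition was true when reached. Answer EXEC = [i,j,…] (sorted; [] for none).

EXEC = [2,5,6,9,10]

[0] flags=0011 → (cmp)
[1] flags=0011 GT?F → skip
[2] flags=0011 LE?T → r1=0xbc
[3] flags=0011 GT?F → skip
[4] flags=0011 → (cmp)
[5] flags=0011 CS?T → r0=0xba
[6] flags=0011 LT?T → r5=0x59
[7] flags=0011 → (cmp)
[8] flags=0011 CC?F → skip
[9] flags=0011 LE?T → r3=0x39
[10] flags=0011 CS?T → r1=0x4d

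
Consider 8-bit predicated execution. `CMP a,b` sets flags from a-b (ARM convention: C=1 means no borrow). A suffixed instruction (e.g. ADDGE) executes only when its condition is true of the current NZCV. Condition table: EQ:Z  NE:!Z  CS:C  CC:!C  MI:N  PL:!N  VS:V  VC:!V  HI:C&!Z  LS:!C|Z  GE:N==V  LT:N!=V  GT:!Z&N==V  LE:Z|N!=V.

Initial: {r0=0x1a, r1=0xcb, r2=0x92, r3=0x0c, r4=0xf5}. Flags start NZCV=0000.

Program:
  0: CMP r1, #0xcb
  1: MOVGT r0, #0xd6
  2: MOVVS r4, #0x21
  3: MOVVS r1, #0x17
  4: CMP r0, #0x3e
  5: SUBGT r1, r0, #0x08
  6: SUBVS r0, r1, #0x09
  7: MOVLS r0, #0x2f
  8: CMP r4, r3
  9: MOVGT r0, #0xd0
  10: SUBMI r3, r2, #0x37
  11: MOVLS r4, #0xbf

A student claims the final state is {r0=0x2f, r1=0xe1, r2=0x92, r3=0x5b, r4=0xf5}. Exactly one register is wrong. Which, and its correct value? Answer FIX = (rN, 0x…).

FIX = (r1, 0xcb)

0: ✓ CMP  NZCV=0110
1: · MOVGT
2: · MOVVS
3: · MOVVS
4: ✓ CMP  NZCV=1000
5: · SUBGT
6: · SUBVS
7: ✓ MOVLS  r0←0x2f
8: ✓ CMP  NZCV=1010
9: · MOVGT
10: ✓ SUBMI  r3←0x5b
11: · MOVLS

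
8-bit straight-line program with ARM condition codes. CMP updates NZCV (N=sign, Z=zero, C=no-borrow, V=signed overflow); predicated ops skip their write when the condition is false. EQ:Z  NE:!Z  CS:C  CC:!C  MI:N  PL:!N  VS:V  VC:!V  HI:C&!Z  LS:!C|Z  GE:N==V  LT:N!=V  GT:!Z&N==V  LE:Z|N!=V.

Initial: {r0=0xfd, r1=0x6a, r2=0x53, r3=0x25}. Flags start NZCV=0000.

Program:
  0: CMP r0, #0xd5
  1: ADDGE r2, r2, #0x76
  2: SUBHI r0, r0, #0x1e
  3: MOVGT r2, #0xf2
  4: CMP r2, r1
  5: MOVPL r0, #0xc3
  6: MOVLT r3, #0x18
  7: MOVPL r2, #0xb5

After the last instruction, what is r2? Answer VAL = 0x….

VAL = 0xf2

0: ✓ CMP  NZCV=0010
1: ✓ ADDGE  r2←0xc9
2: ✓ SUBHI  r0←0xdf
3: ✓ MOVGT  r2←0xf2
4: ✓ CMP  NZCV=1010
5: · MOVPL
6: ✓ MOVLT  r3←0x18
7: · MOVPL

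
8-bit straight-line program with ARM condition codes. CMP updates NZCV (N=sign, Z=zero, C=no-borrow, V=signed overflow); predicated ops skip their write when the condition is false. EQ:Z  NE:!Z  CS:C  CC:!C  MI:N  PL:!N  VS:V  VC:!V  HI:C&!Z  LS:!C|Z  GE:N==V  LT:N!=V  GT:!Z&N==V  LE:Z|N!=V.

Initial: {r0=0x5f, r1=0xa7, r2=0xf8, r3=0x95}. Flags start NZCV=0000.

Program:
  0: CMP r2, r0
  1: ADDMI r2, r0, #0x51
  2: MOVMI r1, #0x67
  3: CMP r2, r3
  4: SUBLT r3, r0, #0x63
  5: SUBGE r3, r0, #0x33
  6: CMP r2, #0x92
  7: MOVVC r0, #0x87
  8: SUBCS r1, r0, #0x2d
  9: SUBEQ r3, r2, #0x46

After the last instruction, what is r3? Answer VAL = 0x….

[0] flags=1010 → (cmp)
[1] flags=1010 MI?T → r2=0xb0
[2] flags=1010 MI?T → r1=0x67
[3] flags=0010 → (cmp)
[4] flags=0010 LT?F → skip
[5] flags=0010 GE?T → r3=0x2c
[6] flags=0010 → (cmp)
[7] flags=0010 VC?T → r0=0x87
[8] flags=0010 CS?T → r1=0x5a
[9] flags=0010 EQ?F → skip

VAL = 0x2c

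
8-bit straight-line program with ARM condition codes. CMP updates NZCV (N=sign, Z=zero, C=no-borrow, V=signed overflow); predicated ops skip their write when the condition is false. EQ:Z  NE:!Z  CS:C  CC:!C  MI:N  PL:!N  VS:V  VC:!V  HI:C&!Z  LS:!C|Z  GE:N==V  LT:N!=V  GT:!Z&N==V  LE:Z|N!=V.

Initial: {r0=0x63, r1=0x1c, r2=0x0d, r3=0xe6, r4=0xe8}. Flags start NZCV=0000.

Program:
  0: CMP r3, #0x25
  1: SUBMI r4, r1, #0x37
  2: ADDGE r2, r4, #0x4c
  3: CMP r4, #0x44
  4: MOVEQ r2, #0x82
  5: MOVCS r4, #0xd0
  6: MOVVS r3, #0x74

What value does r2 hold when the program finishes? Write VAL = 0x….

VAL = 0x0d

[0] flags=1010 → (cmp)
[1] flags=1010 MI?T → r4=0xe5
[2] flags=1010 GE?F → skip
[3] flags=1010 → (cmp)
[4] flags=1010 EQ?F → skip
[5] flags=1010 CS?T → r4=0xd0
[6] flags=1010 VS?F → skip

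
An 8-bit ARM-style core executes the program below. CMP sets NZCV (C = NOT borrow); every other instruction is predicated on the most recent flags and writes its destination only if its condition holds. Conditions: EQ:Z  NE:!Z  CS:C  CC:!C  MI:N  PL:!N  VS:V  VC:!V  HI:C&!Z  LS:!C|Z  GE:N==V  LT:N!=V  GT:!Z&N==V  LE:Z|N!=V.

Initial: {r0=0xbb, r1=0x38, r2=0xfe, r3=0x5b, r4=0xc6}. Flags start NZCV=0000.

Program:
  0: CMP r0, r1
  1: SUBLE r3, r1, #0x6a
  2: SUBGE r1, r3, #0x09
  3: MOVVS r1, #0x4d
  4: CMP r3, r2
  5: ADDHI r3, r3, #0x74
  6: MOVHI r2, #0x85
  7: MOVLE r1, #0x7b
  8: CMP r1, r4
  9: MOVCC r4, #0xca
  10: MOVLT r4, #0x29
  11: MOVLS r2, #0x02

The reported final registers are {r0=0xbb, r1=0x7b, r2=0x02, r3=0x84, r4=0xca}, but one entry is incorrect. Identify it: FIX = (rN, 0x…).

0: ✓ CMP  NZCV=1010
1: ✓ SUBLE  r3←0xce
2: · SUBGE
3: · MOVVS
4: ✓ CMP  NZCV=1000
5: · ADDHI
6: · MOVHI
7: ✓ MOVLE  r1←0x7b
8: ✓ CMP  NZCV=1001
9: ✓ MOVCC  r4←0xca
10: · MOVLT
11: ✓ MOVLS  r2←0x02

FIX = (r3, 0xce)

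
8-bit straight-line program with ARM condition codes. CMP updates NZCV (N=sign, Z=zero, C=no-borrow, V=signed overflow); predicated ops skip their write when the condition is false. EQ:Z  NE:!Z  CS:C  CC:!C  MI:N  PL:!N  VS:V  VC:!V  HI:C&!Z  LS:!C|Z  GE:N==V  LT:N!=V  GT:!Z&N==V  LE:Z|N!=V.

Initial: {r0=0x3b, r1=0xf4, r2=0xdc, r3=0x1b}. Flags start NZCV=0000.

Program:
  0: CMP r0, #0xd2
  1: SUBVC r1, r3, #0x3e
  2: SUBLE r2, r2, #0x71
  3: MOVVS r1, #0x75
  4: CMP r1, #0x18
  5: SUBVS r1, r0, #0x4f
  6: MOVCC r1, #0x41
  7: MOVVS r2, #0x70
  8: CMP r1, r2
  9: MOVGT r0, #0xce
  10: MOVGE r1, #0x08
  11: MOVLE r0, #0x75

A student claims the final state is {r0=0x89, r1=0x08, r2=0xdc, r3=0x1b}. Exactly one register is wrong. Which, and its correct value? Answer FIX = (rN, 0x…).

FIX = (r0, 0xce)

[0] flags=0000 → (cmp)
[1] flags=0000 VC?T → r1=0xdd
[2] flags=0000 LE?F → skip
[3] flags=0000 VS?F → skip
[4] flags=1010 → (cmp)
[5] flags=1010 VS?F → skip
[6] flags=1010 CC?F → skip
[7] flags=1010 VS?F → skip
[8] flags=0010 → (cmp)
[9] flags=0010 GT?T → r0=0xce
[10] flags=0010 GE?T → r1=0x08
[11] flags=0010 LE?F → skip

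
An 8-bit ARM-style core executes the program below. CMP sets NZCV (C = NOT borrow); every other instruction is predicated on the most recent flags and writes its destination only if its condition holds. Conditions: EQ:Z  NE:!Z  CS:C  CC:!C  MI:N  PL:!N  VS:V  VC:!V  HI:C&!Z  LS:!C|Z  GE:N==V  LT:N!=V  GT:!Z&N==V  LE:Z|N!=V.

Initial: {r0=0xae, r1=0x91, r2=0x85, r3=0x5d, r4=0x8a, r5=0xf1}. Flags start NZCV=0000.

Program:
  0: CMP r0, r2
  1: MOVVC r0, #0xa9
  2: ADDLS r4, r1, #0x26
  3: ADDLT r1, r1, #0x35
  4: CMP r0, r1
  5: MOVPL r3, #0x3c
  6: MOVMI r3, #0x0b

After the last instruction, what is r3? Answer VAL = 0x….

[0] flags=0010 → (cmp)
[1] flags=0010 VC?T → r0=0xa9
[2] flags=0010 LS?F → skip
[3] flags=0010 LT?F → skip
[4] flags=0010 → (cmp)
[5] flags=0010 PL?T → r3=0x3c
[6] flags=0010 MI?F → skip

VAL = 0x3c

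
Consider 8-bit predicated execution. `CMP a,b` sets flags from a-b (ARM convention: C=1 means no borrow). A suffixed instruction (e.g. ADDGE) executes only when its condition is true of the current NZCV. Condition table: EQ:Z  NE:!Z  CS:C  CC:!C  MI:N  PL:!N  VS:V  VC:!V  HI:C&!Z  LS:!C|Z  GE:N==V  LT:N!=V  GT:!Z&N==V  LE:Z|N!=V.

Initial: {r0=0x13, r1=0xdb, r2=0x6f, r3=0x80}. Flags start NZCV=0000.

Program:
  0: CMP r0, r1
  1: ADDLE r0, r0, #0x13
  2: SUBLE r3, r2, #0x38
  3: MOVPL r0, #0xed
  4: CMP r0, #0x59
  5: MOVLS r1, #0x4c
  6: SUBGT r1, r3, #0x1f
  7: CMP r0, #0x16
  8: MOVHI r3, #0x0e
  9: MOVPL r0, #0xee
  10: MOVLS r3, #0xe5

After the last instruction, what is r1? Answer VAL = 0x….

[0] flags=0000 → (cmp)
[1] flags=0000 LE?F → skip
[2] flags=0000 LE?F → skip
[3] flags=0000 PL?T → r0=0xed
[4] flags=1010 → (cmp)
[5] flags=1010 LS?F → skip
[6] flags=1010 GT?F → skip
[7] flags=1010 → (cmp)
[8] flags=1010 HI?T → r3=0x0e
[9] flags=1010 PL?F → skip
[10] flags=1010 LS?F → skip

VAL = 0xdb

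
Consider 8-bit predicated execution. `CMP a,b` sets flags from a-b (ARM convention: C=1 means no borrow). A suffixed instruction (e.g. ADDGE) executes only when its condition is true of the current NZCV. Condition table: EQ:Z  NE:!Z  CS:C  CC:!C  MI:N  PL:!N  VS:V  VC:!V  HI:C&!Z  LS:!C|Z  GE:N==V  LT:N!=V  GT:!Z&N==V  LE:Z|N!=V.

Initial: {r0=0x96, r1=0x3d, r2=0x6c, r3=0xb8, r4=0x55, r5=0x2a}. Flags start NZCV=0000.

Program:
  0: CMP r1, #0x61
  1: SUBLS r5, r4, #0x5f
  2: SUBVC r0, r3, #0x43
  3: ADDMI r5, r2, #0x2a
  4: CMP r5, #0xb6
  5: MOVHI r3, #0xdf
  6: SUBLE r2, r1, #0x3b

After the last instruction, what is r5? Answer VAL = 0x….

0: ✓ CMP  NZCV=1000
1: ✓ SUBLS  r5←0xf6
2: ✓ SUBVC  r0←0x75
3: ✓ ADDMI  r5←0x96
4: ✓ CMP  NZCV=1000
5: · MOVHI
6: ✓ SUBLE  r2←0x02

VAL = 0x96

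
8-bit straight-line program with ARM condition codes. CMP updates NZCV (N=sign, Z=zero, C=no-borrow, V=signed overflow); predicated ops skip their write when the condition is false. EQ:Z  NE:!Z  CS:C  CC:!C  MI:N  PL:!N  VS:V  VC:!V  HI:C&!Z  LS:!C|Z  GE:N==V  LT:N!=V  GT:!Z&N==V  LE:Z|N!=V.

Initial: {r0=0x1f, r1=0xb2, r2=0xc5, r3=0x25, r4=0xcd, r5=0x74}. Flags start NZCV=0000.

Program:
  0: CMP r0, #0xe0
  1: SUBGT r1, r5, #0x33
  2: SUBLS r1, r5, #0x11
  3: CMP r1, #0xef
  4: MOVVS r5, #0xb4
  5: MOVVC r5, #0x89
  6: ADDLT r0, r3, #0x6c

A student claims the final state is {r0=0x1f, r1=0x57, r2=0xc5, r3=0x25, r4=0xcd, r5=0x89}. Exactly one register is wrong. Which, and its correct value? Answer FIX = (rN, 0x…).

[0] flags=0000 → (cmp)
[1] flags=0000 GT?T → r1=0x41
[2] flags=0000 LS?T → r1=0x63
[3] flags=0000 → (cmp)
[4] flags=0000 VS?F → skip
[5] flags=0000 VC?T → r5=0x89
[6] flags=0000 LT?F → skip

FIX = (r1, 0x63)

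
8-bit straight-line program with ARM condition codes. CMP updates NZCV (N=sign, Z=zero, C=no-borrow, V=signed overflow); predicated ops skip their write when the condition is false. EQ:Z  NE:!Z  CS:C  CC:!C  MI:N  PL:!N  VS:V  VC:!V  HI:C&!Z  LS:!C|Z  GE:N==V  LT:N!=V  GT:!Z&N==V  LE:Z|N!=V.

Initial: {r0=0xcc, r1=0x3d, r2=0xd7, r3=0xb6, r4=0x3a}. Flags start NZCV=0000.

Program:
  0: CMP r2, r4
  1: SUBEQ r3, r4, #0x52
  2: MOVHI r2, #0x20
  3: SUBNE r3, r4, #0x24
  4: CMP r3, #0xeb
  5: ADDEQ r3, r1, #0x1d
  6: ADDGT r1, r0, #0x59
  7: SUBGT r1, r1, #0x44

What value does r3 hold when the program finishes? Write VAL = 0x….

[0] flags=1010 → (cmp)
[1] flags=1010 EQ?F → skip
[2] flags=1010 HI?T → r2=0x20
[3] flags=1010 NE?T → r3=0x16
[4] flags=0000 → (cmp)
[5] flags=0000 EQ?F → skip
[6] flags=0000 GT?T → r1=0x25
[7] flags=0000 GT?T → r1=0xe1

VAL = 0x16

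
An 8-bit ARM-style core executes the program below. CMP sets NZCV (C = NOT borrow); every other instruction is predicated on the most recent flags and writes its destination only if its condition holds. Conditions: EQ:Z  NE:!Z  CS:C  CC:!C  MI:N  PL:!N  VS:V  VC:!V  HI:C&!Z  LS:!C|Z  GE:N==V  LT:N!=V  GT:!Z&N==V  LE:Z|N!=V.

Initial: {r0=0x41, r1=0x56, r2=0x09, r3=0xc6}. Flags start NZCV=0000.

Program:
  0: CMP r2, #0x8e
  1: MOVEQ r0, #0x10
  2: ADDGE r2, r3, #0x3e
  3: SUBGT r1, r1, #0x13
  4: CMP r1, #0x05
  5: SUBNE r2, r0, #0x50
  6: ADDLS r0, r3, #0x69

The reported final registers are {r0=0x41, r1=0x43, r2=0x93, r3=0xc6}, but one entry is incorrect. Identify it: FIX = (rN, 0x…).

[0] flags=0000 → (cmp)
[1] flags=0000 EQ?F → skip
[2] flags=0000 GE?T → r2=0x04
[3] flags=0000 GT?T → r1=0x43
[4] flags=0010 → (cmp)
[5] flags=0010 NE?T → r2=0xf1
[6] flags=0010 LS?F → skip

FIX = (r2, 0xf1)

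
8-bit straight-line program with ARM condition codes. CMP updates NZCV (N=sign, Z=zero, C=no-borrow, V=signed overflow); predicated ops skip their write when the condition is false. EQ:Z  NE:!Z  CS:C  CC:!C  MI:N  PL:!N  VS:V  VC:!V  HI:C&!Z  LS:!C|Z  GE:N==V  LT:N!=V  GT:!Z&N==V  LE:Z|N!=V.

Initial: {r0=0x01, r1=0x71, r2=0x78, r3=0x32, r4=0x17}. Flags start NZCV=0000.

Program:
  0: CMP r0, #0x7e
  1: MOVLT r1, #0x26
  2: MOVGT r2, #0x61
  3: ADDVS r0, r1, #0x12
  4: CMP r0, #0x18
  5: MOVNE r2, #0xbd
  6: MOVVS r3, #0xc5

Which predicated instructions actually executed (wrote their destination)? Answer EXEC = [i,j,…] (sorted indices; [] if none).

[0] flags=1000 → (cmp)
[1] flags=1000 LT?T → r1=0x26
[2] flags=1000 GT?F → skip
[3] flags=1000 VS?F → skip
[4] flags=1000 → (cmp)
[5] flags=1000 NE?T → r2=0xbd
[6] flags=1000 VS?F → skip

EXEC = [1,5]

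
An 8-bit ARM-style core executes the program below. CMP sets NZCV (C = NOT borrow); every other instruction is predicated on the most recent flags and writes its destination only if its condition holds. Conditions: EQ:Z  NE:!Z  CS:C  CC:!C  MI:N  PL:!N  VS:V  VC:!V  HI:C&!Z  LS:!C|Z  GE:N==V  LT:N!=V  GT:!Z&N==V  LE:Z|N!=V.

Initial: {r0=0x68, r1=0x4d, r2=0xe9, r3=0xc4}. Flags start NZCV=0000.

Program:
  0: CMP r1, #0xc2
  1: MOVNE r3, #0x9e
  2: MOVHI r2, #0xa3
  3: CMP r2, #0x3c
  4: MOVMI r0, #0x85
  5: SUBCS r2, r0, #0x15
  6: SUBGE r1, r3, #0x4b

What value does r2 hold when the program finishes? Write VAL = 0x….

[0] flags=1001 → (cmp)
[1] flags=1001 NE?T → r3=0x9e
[2] flags=1001 HI?F → skip
[3] flags=1010 → (cmp)
[4] flags=1010 MI?T → r0=0x85
[5] flags=1010 CS?T → r2=0x70
[6] flags=1010 GE?F → skip

VAL = 0x70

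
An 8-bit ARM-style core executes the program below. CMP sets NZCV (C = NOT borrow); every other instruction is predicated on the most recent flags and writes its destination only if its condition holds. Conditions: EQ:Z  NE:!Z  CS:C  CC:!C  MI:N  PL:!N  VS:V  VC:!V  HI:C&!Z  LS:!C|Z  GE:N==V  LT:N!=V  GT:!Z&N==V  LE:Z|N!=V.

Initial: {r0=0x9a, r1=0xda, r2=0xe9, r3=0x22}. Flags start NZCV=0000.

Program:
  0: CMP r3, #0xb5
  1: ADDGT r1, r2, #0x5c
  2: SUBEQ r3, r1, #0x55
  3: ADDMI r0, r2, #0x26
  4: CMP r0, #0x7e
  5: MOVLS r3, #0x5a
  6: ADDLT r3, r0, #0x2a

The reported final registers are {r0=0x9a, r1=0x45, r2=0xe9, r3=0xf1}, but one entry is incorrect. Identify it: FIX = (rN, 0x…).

[0] flags=0000 → (cmp)
[1] flags=0000 GT?T → r1=0x45
[2] flags=0000 EQ?F → skip
[3] flags=0000 MI?F → skip
[4] flags=0011 → (cmp)
[5] flags=0011 LS?F → skip
[6] flags=0011 LT?T → r3=0xc4

FIX = (r3, 0xc4)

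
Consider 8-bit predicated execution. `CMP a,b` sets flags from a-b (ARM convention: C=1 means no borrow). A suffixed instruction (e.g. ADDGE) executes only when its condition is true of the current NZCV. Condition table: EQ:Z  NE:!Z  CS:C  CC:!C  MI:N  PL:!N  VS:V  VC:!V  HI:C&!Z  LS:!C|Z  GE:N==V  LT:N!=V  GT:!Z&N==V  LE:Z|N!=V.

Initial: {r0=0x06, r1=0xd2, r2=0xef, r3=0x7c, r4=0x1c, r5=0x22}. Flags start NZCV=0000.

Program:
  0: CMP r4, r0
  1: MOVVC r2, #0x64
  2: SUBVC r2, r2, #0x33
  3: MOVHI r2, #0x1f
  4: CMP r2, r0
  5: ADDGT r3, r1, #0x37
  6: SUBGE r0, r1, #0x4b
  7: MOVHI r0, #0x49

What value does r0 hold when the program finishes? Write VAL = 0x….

VAL = 0x49

[0] flags=0010 → (cmp)
[1] flags=0010 VC?T → r2=0x64
[2] flags=0010 VC?T → r2=0x31
[3] flags=0010 HI?T → r2=0x1f
[4] flags=0010 → (cmp)
[5] flags=0010 GT?T → r3=0x09
[6] flags=0010 GE?T → r0=0x87
[7] flags=0010 HI?T → r0=0x49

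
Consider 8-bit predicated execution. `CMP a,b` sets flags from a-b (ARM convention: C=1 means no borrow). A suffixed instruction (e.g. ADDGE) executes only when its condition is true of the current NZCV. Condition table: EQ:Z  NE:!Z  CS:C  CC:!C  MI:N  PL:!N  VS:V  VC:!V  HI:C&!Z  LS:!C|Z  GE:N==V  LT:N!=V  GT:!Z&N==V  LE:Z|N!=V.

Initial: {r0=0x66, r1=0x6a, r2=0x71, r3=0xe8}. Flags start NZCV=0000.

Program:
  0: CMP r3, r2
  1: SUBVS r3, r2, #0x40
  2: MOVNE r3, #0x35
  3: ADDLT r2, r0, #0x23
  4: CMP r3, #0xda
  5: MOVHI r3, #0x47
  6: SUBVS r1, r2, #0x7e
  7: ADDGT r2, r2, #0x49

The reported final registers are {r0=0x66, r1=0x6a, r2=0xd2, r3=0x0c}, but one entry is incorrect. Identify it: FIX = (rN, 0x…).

0: ✓ CMP  NZCV=0011
1: ✓ SUBVS  r3←0x31
2: ✓ MOVNE  r3←0x35
3: ✓ ADDLT  r2←0x89
4: ✓ CMP  NZCV=0000
5: · MOVHI
6: · SUBVS
7: ✓ ADDGT  r2←0xd2

FIX = (r3, 0x35)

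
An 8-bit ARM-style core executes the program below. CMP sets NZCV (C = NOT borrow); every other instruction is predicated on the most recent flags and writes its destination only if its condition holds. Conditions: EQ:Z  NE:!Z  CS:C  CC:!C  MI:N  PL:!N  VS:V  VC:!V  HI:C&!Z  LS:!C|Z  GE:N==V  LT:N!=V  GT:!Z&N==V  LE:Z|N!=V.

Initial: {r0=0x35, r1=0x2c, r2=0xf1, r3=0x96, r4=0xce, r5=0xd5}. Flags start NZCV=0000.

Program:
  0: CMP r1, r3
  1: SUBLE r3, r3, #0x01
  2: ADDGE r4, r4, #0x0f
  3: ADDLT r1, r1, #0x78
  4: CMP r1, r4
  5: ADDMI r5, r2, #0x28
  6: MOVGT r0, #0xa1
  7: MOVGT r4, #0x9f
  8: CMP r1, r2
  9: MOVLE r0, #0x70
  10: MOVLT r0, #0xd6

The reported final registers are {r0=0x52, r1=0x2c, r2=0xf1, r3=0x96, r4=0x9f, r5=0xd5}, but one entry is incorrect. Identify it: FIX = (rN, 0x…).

[0] flags=1001 → (cmp)
[1] flags=1001 LE?F → skip
[2] flags=1001 GE?T → r4=0xdd
[3] flags=1001 LT?F → skip
[4] flags=0000 → (cmp)
[5] flags=0000 MI?F → skip
[6] flags=0000 GT?T → r0=0xa1
[7] flags=0000 GT?T → r4=0x9f
[8] flags=0000 → (cmp)
[9] flags=0000 LE?F → skip
[10] flags=0000 LT?F → skip

FIX = (r0, 0xa1)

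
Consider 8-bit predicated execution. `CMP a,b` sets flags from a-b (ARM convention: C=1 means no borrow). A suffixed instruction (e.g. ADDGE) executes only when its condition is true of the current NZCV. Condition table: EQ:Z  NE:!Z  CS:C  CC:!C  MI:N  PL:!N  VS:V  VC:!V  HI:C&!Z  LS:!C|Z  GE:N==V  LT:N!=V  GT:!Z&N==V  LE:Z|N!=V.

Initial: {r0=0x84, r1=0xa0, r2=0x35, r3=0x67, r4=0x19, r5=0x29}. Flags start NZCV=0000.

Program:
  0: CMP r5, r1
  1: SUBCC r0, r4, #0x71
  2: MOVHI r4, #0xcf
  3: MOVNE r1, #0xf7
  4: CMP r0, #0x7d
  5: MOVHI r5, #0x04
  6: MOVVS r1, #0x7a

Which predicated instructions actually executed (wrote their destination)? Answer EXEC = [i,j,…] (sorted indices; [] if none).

0: ✓ CMP  NZCV=1001
1: ✓ SUBCC  r0←0xa8
2: · MOVHI
3: ✓ MOVNE  r1←0xf7
4: ✓ CMP  NZCV=0011
5: ✓ MOVHI  r5←0x04
6: ✓ MOVVS  r1←0x7a

EXEC = [1,3,5,6]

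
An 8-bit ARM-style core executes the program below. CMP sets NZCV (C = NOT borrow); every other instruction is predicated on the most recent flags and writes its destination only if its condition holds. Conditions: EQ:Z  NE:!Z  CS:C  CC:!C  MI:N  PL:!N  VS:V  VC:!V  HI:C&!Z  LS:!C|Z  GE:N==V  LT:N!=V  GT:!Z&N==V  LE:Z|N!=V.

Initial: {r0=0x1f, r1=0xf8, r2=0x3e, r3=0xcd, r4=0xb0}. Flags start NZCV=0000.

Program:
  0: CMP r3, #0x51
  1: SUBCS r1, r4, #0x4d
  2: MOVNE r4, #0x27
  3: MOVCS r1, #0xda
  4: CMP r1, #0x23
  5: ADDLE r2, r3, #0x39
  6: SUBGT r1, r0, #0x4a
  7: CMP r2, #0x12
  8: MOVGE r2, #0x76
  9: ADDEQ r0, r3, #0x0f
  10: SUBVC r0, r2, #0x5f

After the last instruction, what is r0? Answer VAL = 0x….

[0] flags=0011 → (cmp)
[1] flags=0011 CS?T → r1=0x63
[2] flags=0011 NE?T → r4=0x27
[3] flags=0011 CS?T → r1=0xda
[4] flags=1010 → (cmp)
[5] flags=1010 LE?T → r2=0x06
[6] flags=1010 GT?F → skip
[7] flags=1000 → (cmp)
[8] flags=1000 GE?F → skip
[9] flags=1000 EQ?F → skip
[10] flags=1000 VC?T → r0=0xa7

VAL = 0xa7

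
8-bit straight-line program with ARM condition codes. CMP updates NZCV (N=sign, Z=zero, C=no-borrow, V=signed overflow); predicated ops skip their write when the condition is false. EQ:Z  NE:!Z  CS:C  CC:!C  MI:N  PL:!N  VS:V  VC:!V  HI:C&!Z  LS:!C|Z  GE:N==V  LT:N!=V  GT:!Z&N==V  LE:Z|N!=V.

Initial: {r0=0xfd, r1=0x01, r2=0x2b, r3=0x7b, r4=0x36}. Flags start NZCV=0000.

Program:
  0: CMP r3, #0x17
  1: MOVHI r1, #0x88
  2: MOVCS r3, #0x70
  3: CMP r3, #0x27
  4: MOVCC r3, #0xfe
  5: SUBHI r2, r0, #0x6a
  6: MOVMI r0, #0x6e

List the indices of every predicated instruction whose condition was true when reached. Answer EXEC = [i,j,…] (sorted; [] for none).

[0] flags=0010 → (cmp)
[1] flags=0010 HI?T → r1=0x88
[2] flags=0010 CS?T → r3=0x70
[3] flags=0010 → (cmp)
[4] flags=0010 CC?F → skip
[5] flags=0010 HI?T → r2=0x93
[6] flags=0010 MI?F → skip

EXEC = [1,2,5]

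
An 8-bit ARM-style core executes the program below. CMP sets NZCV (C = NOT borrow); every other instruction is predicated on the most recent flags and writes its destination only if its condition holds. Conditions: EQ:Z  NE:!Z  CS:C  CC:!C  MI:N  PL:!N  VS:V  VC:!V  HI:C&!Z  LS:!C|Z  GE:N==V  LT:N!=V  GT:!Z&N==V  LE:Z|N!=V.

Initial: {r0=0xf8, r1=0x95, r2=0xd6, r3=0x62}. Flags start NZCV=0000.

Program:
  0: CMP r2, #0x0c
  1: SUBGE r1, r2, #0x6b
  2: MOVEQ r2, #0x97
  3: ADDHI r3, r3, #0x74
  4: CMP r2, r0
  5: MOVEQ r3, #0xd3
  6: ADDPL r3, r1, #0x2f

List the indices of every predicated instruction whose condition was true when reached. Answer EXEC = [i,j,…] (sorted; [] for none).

0: ✓ CMP  NZCV=1010
1: · SUBGE
2: · MOVEQ
3: ✓ ADDHI  r3←0xd6
4: ✓ CMP  NZCV=1000
5: · MOVEQ
6: · ADDPL

EXEC = [3]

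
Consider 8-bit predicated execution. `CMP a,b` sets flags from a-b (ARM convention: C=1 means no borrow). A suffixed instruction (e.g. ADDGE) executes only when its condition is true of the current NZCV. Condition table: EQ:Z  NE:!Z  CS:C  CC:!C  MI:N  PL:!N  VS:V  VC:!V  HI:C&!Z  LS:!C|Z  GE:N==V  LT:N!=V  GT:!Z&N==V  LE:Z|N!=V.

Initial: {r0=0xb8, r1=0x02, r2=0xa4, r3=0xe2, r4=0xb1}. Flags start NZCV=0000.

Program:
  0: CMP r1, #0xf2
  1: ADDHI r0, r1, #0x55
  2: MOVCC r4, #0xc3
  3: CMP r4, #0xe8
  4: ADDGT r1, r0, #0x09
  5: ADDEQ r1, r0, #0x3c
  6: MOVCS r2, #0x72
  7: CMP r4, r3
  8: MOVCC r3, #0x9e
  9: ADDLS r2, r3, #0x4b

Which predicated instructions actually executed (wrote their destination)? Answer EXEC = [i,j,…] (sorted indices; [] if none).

EXEC = [2,8,9]

[0] flags=0000 → (cmp)
[1] flags=0000 HI?F → skip
[2] flags=0000 CC?T → r4=0xc3
[3] flags=1000 → (cmp)
[4] flags=1000 GT?F → skip
[5] flags=1000 EQ?F → skip
[6] flags=1000 CS?F → skip
[7] flags=1000 → (cmp)
[8] flags=1000 CC?T → r3=0x9e
[9] flags=1000 LS?T → r2=0xe9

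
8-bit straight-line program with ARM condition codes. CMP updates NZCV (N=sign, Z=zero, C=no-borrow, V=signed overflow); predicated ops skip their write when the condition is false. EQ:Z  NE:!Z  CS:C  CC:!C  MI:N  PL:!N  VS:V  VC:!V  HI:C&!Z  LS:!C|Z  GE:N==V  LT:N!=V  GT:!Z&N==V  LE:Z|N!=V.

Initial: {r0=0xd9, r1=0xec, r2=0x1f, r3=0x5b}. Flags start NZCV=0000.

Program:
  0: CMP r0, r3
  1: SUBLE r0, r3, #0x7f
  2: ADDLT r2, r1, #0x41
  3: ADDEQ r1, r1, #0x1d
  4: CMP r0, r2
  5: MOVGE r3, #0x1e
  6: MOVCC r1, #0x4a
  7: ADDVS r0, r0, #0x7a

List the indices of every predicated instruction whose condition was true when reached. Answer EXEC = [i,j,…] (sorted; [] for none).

EXEC = [1,2]

[0] flags=0011 → (cmp)
[1] flags=0011 LE?T → r0=0xdc
[2] flags=0011 LT?T → r2=0x2d
[3] flags=0011 EQ?F → skip
[4] flags=1010 → (cmp)
[5] flags=1010 GE?F → skip
[6] flags=1010 CC?F → skip
[7] flags=1010 VS?F → skip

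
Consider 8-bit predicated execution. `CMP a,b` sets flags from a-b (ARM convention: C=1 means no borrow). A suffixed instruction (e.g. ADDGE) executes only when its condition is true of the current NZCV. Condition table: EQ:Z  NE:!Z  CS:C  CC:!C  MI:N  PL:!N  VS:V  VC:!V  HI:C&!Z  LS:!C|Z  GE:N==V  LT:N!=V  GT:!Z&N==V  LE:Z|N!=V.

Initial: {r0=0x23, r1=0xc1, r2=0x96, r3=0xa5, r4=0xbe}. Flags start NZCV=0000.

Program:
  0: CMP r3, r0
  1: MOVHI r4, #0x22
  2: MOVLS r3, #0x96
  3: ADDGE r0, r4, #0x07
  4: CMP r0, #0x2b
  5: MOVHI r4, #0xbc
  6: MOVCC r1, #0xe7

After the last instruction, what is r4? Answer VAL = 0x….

VAL = 0x22

0: ✓ CMP  NZCV=1010
1: ✓ MOVHI  r4←0x22
2: · MOVLS
3: · ADDGE
4: ✓ CMP  NZCV=1000
5: · MOVHI
6: ✓ MOVCC  r1←0xe7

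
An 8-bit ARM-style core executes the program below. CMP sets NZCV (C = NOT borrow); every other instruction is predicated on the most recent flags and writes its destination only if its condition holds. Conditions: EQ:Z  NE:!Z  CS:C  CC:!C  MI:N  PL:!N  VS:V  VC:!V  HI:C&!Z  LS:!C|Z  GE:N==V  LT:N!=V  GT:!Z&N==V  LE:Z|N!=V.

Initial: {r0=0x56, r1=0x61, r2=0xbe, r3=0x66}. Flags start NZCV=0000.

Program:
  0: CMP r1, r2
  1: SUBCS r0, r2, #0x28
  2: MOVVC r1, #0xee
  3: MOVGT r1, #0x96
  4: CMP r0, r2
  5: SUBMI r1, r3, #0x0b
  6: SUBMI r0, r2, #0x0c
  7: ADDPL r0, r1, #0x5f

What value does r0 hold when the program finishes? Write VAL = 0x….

VAL = 0xb2

0: ✓ CMP  NZCV=1001
1: · SUBCS
2: · MOVVC
3: ✓ MOVGT  r1←0x96
4: ✓ CMP  NZCV=1001
5: ✓ SUBMI  r1←0x5b
6: ✓ SUBMI  r0←0xb2
7: · ADDPL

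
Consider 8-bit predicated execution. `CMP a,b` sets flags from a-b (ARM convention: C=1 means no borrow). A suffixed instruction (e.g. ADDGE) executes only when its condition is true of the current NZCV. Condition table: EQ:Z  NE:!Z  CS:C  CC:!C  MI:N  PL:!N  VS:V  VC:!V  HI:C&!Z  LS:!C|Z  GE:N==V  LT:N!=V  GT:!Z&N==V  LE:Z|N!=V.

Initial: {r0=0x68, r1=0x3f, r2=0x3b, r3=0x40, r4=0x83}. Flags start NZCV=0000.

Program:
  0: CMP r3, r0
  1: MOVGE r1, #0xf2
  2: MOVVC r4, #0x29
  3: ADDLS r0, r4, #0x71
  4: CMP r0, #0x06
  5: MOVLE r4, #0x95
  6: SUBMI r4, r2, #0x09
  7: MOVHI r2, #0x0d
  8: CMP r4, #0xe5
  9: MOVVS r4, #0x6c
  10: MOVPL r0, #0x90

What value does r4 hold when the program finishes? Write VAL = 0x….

0: ✓ CMP  NZCV=1000
1: · MOVGE
2: ✓ MOVVC  r4←0x29
3: ✓ ADDLS  r0←0x9a
4: ✓ CMP  NZCV=1010
5: ✓ MOVLE  r4←0x95
6: ✓ SUBMI  r4←0x32
7: ✓ MOVHI  r2←0x0d
8: ✓ CMP  NZCV=0000
9: · MOVVS
10: ✓ MOVPL  r0←0x90

VAL = 0x32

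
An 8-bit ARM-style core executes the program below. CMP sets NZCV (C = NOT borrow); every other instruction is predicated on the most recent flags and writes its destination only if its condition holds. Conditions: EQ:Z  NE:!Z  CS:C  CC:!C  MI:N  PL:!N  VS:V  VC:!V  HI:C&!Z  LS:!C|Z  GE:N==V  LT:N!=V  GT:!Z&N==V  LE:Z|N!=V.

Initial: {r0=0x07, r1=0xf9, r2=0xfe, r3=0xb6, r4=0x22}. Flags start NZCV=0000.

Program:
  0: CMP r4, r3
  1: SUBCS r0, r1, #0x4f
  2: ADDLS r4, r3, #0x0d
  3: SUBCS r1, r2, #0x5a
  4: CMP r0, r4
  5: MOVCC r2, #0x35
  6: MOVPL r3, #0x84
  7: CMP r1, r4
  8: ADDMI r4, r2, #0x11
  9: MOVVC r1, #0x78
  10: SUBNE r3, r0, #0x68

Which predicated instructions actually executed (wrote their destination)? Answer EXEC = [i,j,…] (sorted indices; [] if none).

0: ✓ CMP  NZCV=0000
1: · SUBCS
2: ✓ ADDLS  r4←0xc3
3: · SUBCS
4: ✓ CMP  NZCV=0000
5: ✓ MOVCC  r2←0x35
6: ✓ MOVPL  r3←0x84
7: ✓ CMP  NZCV=0010
8: · ADDMI
9: ✓ MOVVC  r1←0x78
10: ✓ SUBNE  r3←0x9f

EXEC = [2,5,6,9,10]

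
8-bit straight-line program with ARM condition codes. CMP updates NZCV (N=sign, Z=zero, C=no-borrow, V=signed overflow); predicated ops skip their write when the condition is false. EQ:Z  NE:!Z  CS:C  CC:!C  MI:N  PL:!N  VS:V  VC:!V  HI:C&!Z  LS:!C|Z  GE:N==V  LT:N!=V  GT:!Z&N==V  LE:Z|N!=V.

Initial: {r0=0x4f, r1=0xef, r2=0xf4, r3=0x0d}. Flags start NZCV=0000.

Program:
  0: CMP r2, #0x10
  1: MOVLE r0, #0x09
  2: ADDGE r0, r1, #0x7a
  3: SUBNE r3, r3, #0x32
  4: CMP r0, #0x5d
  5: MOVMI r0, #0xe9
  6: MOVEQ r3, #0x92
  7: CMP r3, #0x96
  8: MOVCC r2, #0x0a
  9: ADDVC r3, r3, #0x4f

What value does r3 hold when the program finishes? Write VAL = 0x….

[0] flags=1010 → (cmp)
[1] flags=1010 LE?T → r0=0x09
[2] flags=1010 GE?F → skip
[3] flags=1010 NE?T → r3=0xdb
[4] flags=1000 → (cmp)
[5] flags=1000 MI?T → r0=0xe9
[6] flags=1000 EQ?F → skip
[7] flags=0010 → (cmp)
[8] flags=0010 CC?F → skip
[9] flags=0010 VC?T → r3=0x2a

VAL = 0x2a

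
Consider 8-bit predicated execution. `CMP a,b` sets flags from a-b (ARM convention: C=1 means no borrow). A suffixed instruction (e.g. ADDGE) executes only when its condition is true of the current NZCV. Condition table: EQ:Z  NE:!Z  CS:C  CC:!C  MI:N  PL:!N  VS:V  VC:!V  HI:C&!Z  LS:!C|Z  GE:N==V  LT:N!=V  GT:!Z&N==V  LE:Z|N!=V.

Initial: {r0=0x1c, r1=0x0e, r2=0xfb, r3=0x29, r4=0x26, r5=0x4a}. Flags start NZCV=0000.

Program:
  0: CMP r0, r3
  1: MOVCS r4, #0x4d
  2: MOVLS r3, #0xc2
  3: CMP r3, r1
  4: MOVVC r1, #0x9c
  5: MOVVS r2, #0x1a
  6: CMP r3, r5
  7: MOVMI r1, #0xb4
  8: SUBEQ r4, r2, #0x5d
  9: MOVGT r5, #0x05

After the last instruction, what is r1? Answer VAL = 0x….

0: ✓ CMP  NZCV=1000
1: · MOVCS
2: ✓ MOVLS  r3←0xc2
3: ✓ CMP  NZCV=1010
4: ✓ MOVVC  r1←0x9c
5: · MOVVS
6: ✓ CMP  NZCV=0011
7: · MOVMI
8: · SUBEQ
9: · MOVGT

VAL = 0x9c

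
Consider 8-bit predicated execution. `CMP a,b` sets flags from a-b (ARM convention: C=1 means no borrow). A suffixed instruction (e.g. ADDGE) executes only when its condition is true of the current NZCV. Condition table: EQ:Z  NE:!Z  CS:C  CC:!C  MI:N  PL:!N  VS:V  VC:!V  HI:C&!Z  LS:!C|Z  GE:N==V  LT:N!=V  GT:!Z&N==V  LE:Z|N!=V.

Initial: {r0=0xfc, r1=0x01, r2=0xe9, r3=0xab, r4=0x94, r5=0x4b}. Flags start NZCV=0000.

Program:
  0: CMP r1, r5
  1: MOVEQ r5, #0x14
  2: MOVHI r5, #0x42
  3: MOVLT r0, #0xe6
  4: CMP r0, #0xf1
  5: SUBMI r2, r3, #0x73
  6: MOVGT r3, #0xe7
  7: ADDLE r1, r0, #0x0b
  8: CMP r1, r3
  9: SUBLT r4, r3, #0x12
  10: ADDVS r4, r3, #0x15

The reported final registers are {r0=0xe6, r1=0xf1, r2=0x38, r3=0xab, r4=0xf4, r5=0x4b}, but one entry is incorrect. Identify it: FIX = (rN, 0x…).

FIX = (r4, 0x94)

0: ✓ CMP  NZCV=1000
1: · MOVEQ
2: · MOVHI
3: ✓ MOVLT  r0←0xe6
4: ✓ CMP  NZCV=1000
5: ✓ SUBMI  r2←0x38
6: · MOVGT
7: ✓ ADDLE  r1←0xf1
8: ✓ CMP  NZCV=0010
9: · SUBLT
10: · ADDVS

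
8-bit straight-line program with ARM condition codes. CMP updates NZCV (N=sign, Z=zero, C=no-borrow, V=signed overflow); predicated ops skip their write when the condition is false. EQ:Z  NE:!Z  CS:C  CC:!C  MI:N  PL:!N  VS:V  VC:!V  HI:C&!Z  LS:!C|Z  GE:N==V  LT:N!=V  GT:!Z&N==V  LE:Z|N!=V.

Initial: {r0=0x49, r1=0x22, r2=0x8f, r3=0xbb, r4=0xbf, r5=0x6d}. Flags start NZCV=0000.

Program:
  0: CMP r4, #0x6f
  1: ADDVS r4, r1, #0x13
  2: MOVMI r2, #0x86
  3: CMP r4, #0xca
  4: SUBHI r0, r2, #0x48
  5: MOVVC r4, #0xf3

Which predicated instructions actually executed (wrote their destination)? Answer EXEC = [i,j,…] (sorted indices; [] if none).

0: ✓ CMP  NZCV=0011
1: ✓ ADDVS  r4←0x35
2: · MOVMI
3: ✓ CMP  NZCV=0000
4: · SUBHI
5: ✓ MOVVC  r4←0xf3

EXEC = [1,5]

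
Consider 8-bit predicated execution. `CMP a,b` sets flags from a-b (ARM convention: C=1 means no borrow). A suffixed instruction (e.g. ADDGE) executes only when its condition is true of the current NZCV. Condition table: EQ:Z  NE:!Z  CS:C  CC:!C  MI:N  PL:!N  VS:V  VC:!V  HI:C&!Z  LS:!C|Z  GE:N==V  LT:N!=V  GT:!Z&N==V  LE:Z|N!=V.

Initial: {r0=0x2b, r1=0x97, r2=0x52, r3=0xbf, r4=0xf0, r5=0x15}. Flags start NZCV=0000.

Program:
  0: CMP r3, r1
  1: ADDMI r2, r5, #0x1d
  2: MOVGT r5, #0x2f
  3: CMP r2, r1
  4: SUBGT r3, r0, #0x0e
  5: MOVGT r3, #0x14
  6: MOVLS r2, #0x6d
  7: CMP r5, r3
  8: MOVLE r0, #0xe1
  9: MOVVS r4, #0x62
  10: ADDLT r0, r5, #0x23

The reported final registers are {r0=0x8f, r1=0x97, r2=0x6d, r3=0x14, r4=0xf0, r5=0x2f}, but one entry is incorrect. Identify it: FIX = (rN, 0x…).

[0] flags=0010 → (cmp)
[1] flags=0010 MI?F → skip
[2] flags=0010 GT?T → r5=0x2f
[3] flags=1001 → (cmp)
[4] flags=1001 GT?T → r3=0x1d
[5] flags=1001 GT?T → r3=0x14
[6] flags=1001 LS?T → r2=0x6d
[7] flags=0010 → (cmp)
[8] flags=0010 LE?F → skip
[9] flags=0010 VS?F → skip
[10] flags=0010 LT?F → skip

FIX = (r0, 0x2b)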